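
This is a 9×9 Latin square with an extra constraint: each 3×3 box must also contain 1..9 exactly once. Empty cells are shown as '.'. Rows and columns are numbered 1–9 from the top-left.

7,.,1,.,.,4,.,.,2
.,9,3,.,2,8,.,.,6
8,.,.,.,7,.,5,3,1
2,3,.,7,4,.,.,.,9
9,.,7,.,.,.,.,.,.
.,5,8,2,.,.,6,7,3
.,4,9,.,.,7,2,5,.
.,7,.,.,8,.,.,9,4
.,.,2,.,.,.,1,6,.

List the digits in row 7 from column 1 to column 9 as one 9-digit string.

r1c2 = 6: row 1 has {1,2,4,7}; col 2 has {3,4,5,7,9}; box has {1,3,7,8,9} → only 6 remains.
r1c8 = 8: row 1 has {1,2,4,6,7}; col 8 has {3,5,6,7,9}; box has {1,2,3,5,6} → only 8 remains.
r2c8 = 4: row 2 has {2,3,6,8,9}; col 8 has {3,5,6,7,8,9}; box has {1,2,3,5,6,8} → only 4 remains.
r3c2 = 2: row 3 has {1,3,5,7,8}; col 2 has {3,4,5,6,7,9}; box has {1,3,6,7,8,9} → only 2 remains.
r3c3 = 4: row 3 has {1,2,3,5,7,8}; col 3 has {1,2,3,7,8,9}; box has {1,2,3,6,7,8,9} → only 4 remains.
r4c3 = 6: row 4 has {2,3,4,7,9}; col 3 has {1,2,3,4,7,8,9}; box has {2,3,5,7,8,9} → only 6 remains.
r4c7 = 8: row 4 has {2,3,4,6,7,9}; col 7 has {1,2,5,6}; box has {3,6,7,9} → only 8 remains.
r4c8 = 1: row 4 has {2,3,4,6,7,8,9}; col 8 has {3,4,5,6,7,8,9}; box has {3,6,7,8,9} → only 1 remains.
r5c2 = 1: row 5 has {7,9}; col 2 has {2,3,4,5,6,7,9}; box has {2,3,5,6,7,8,9} → only 1 remains.
r5c7 = 4: row 5 has {1,7,9}; col 7 has {1,2,5,6,8}; box has {1,3,6,7,8,9} → only 4 remains.
r5c8 = 2: row 5 has {1,4,7,9}; col 8 has {1,3,4,5,6,7,8,9}; box has {1,3,4,6,7,8,9} → only 2 remains.
r5c9 = 5: row 5 has {1,2,4,7,9}; col 9 has {1,2,3,4,6,9}; box has {1,2,3,4,6,7,8,9} → only 5 remains.
r6c1 = 4: row 6 has {2,3,5,6,7,8}; col 1 has {2,7,8,9}; box has {1,2,3,5,6,7,8,9} → only 4 remains.
r7c9 = 8: row 7 has {2,4,5,7,9}; col 9 has {1,2,3,4,5,6,9}; box has {1,2,4,5,6,9} → only 8 remains.
r8c3 = 5: row 8 has {4,7,8,9}; col 3 has {1,2,3,4,6,7,8,9}; box has {2,4,7,9} → only 5 remains.
r8c7 = 3: row 8 has {4,5,7,8,9}; col 7 has {1,2,4,5,6,8}; box has {1,2,4,5,6,8,9} → only 3 remains.
r9c1 = 3: row 9 has {1,2,6}; col 1 has {2,4,7,8,9}; box has {2,4,5,7,9} → only 3 remains.
r9c2 = 8: row 9 has {1,2,3,6}; col 2 has {1,2,3,4,5,6,7,9}; box has {2,3,4,5,7,9} → only 8 remains.
r9c9 = 7: row 9 has {1,2,3,6,8}; col 9 has {1,2,3,4,5,6,8,9}; box has {1,2,3,4,5,6,8,9} → only 7 remains.
r1c7 = 9: row 1 has {1,2,4,6,7,8}; col 7 has {1,2,3,4,5,6,8}; box has {1,2,3,4,5,6,8} → only 9 remains.
r2c1 = 5: row 2 has {2,3,4,6,8,9}; col 1 has {2,3,4,7,8,9}; box has {1,2,3,4,6,7,8,9} → only 5 remains.
r2c4 = 1: row 2 has {2,3,4,5,6,8,9}; col 4 has {2,7}; box has {2,4,7,8} → only 1 remains.
r2c7 = 7: row 2 has {1,2,3,4,5,6,8,9}; col 7 has {1,2,3,4,5,6,8,9}; box has {1,2,3,4,5,6,8,9} → only 7 remains.
r4c6 = 5: row 4 has {1,2,3,4,6,7,8,9}; col 6 has {4,7,8}; box has {2,4,7} → only 5 remains.
r8c4 = 6: row 8 has {3,4,5,7,8,9}; col 4 has {1,2,7}; box has {7,8} → only 6 remains.
r9c6 = 9: row 9 has {1,2,3,6,7,8}; col 6 has {4,5,7,8}; box has {6,7,8} → only 9 remains.
r3c4 = 9: row 3 has {1,2,3,4,5,7,8}; col 4 has {1,2,6,7}; box has {1,2,4,7,8} → only 9 remains.
r3c6 = 6: row 3 has {1,2,3,4,5,7,8,9}; col 6 has {4,5,7,8,9}; box has {1,2,4,7,8,9} → only 6 remains.
r5c6 = 3: row 5 has {1,2,4,5,7,9}; col 6 has {4,5,6,7,8,9}; box has {2,4,5,7} → only 3 remains.
r6c6 = 1: row 6 has {2,3,4,5,6,7,8}; col 6 has {3,4,5,6,7,8,9}; box has {2,3,4,5,7} → only 1 remains.
r7c4 = 3: row 7 has {2,4,5,7,8,9}; col 4 has {1,2,6,7,9}; box has {6,7,8,9} → only 3 remains.
r7c5 = 1: row 7 has {2,3,4,5,7,8,9}; col 5 has {2,4,7,8}; box has {3,6,7,8,9} → only 1 remains.
r8c1 = 1: row 8 has {3,4,5,6,7,8,9}; col 1 has {2,3,4,5,7,8,9}; box has {2,3,4,5,7,8,9} → only 1 remains.
r8c6 = 2: row 8 has {1,3,4,5,6,7,8,9}; col 6 has {1,3,4,5,6,7,8,9}; box has {1,3,6,7,8,9} → only 2 remains.
r9c5 = 5: row 9 has {1,2,3,6,7,8,9}; col 5 has {1,2,4,7,8}; box has {1,2,3,6,7,8,9} → only 5 remains.
r1c4 = 5: row 1 has {1,2,4,6,7,8,9}; col 4 has {1,2,3,6,7,9}; box has {1,2,4,6,7,8,9} → only 5 remains.
r1c5 = 3: row 1 has {1,2,4,5,6,7,8,9}; col 5 has {1,2,4,5,7,8}; box has {1,2,4,5,6,7,8,9} → only 3 remains.
r5c4 = 8: row 5 has {1,2,3,4,5,7,9}; col 4 has {1,2,3,5,6,7,9}; box has {1,2,3,4,5,7} → only 8 remains.
r5c5 = 6: row 5 has {1,2,3,4,5,7,8,9}; col 5 has {1,2,3,4,5,7,8}; box has {1,2,3,4,5,7,8} → only 6 remains.
r6c5 = 9: row 6 has {1,2,3,4,5,6,7,8}; col 5 has {1,2,3,4,5,6,7,8}; box has {1,2,3,4,5,6,7,8} → only 9 remains.
r7c1 = 6: row 7 has {1,2,3,4,5,7,8,9}; col 1 has {1,2,3,4,5,7,8,9}; box has {1,2,3,4,5,7,8,9} → only 6 remains.

649317258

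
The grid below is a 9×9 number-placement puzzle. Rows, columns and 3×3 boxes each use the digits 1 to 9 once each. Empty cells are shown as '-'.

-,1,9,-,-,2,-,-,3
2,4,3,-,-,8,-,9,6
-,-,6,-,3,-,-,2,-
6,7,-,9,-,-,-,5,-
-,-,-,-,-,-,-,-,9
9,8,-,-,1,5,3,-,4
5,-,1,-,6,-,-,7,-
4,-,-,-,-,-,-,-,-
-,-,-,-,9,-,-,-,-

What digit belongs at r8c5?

r3c2 = 5 (sole candidate).
r6c3 = 2 (sole candidate).
r6c8 = 6 (sole candidate).
r4c3 = 4 (sole candidate).
r4c6 = 3 (sole candidate).
r5c2 = 3 (sole candidate).
r5c3 = 5 (sole candidate).
r6c4 = 7 (sole candidate).
r7c6 = 4 (sole candidate).
r5c1 = 1 (sole candidate).
r5c6 = 6 (sole candidate).
r5c8 = 8 (sole candidate).
r1c8 = 4 (sole candidate).
r1c4 = 6 (hidden single in row 1).
r3c4 = 4 (hidden single in row 3).
r3c6 = 9 (hidden single in row 3).
r5c4 = 2 (sole candidate).
r5c5 = 4 (sole candidate).
r5c7 = 7 (sole candidate).
r4c5 = 8 (sole candidate).
r2c5 = 7 (hidden single in row 2).
r1c5 = 5 (sole candidate).
r1c7 = 8 (sole candidate).
r2c4 = 1 (sole candidate).
r2c7 = 5 (sole candidate).
r3c7 = 1 (sole candidate).
r3c9 = 7 (sole candidate).
r4c7 = 2 (sole candidate).
r4c9 = 1 (sole candidate).
r7c7 = 9 (sole candidate).
r8c5 = 2: row 8 has {4}; col 5 has {1,3,4,5,6,7,8,9}; box has {4,6,9} → only 2 remains.

2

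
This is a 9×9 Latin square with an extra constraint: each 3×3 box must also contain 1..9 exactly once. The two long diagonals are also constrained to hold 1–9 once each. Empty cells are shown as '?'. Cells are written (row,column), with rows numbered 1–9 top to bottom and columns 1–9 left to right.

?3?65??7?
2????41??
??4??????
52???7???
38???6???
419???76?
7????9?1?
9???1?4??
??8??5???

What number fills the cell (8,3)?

(1,3) = 1: row 1 has {3,5,6,7}; col 3 has {4,8,9}; box has {2,3,4} → only 1 remains.
(4,3) = 6: row 4 has {2,5,7}; col 3 has {1,4,8,9}; box has {1,2,3,4,5,8,9} → only 6 remains.
(5,3) = 7: row 5 has {3,6,8}; col 3 has {1,4,6,8,9}; box has {1,2,3,4,5,6,8,9} → only 7 remains.
(1,1) = 8: row 1 has {1,3,5,6,7}; col 1 has {2,3,4,5,7,9}; box has {1,2,3,4}; main diagonal has {4} → only 8 remains.
(1,6) = 2: row 1 has {1,3,5,6,7,8}; col 6 has {4,5,6,7,9}; box has {4,5,6} → only 2 remains.
(1,7) = 9: row 1 has {1,2,3,5,6,7,8}; col 7 has {1,4,7}; box has {1,7} → only 9 remains.
(1,9) = 4: row 1 has {1,2,3,5,6,7,8,9}; col 9 has {}; box has {1,7,9}; anti-diagonal has {7} → only 4 remains.
(2,3) = 5: row 2 has {1,2,4}; col 3 has {1,4,6,7,8,9}; box has {1,2,3,4,8} → only 5 remains.
(3,1) = 6: row 3 has {4}; col 1 has {2,3,4,5,7,8,9}; box has {1,2,3,4,5,8} → only 6 remains.
(6,6) = 3: row 6 has {1,4,6,7,9}; col 6 has {2,4,5,6,7,9}; box has {6,7}; main diagonal has {4,8} → only 3 remains.
(8,6) = 8: row 8 has {1,4,9}; col 6 has {2,3,4,5,6,7,9}; box has {1,5,9} → only 8 remains.
(9,1) = 1: row 9 has {5,8}; col 1 has {2,3,4,5,6,7,8,9}; box has {7,8,9}; anti-diagonal has {4,7} → only 1 remains.
(3,6) = 1: row 3 has {4,6}; col 6 has {2,3,4,5,6,7,8,9}; box has {2,4,5,6} → only 1 remains.
(2,9) = 6: in row 2, 6 can only go here (every other open cell in that row sees a 6).
(7,9) = 8: in row 7, 8 can only go here (every other open cell in that row sees an 8).
(8,2) = 6: in row 8, 6 can only go here (every other open cell in that row sees a 6).
(9,2) = 4: row 9 has {1,5,8}; col 2 has {1,2,3,6,8}; box has {1,6,7,8,9} → only 4 remains.
(7,2) = 5: row 7 has {1,7,8,9}; col 2 has {1,2,3,4,6,8}; box has {1,4,6,7,8,9} → only 5 remains.
(4,4) = 1: in main diagonal, 1 can only go here (every other open cell in that diagonal sees a 1).
(8,8) = 5: in main diagonal, 5 can only go here (every other open cell in that diagonal sees a 5).
(7,7) = 6: in main diagonal, 6 can only go here (every other open cell in that diagonal sees a 6).
(5,9) = 1: in row 5, 1 can only go here (every other open cell in that row sees a 1).
(9,5) = 6: in row 9, 6 can only go here (every other open cell in that row sees a 6).
(5,5) = 9: in anti-diagonal, 9 can only go here (every other open cell in that diagonal sees a 9).
(2,2) = 7: row 2 has {1,2,4,5,6}; col 2 has {1,2,3,4,5,6,8}; box has {1,2,3,4,5,6,8}; main diagonal has {1,3,4,5,6,8,9} → only 7 remains.
(3,2) = 9: row 3 has {1,4,6}; col 2 has {1,2,3,4,5,6,7,8}; box has {1,2,3,4,5,6,7,8} → only 9 remains.
(9,9) = 2: row 9 has {1,4,5,6,8}; col 9 has {1,4,6,8}; box has {1,4,5,6,8}; main diagonal has {1,3,4,5,6,7,8,9} → only 2 remains.
(6,9) = 5: row 6 has {1,3,4,6,7,9}; col 9 has {1,2,4,6,8}; box has {1,6,7} → only 5 remains.
(9,7) = 3: row 9 has {1,2,4,5,6,8}; col 7 has {1,4,6,7,9}; box has {1,2,4,5,6,8} → only 3 remains.
(9,8) = 9: row 9 has {1,2,3,4,5,6,8}; col 8 has {1,5,6,7}; box has {1,2,3,4,5,6,8} → only 9 remains.
(3,9) = 3: row 3 has {1,4,6,9}; col 9 has {1,2,4,5,6,8}; box has {1,4,6,7,9} → only 3 remains.
(4,7) = 8: row 4 has {1,2,5,6,7}; col 7 has {1,3,4,6,7,9}; box has {1,5,6,7} → only 8 remains.
(4,9) = 9: row 4 has {1,2,5,6,7,8}; col 9 has {1,2,3,4,5,6,8}; box has {1,5,6,7,8} → only 9 remains.
(5,7) = 2: row 5 has {1,3,6,7,8,9}; col 7 has {1,3,4,6,7,8,9}; box has {1,5,6,7,8,9} → only 2 remains.
(5,8) = 4: row 5 has {1,2,3,6,7,8,9}; col 8 has {1,5,6,7,9}; box has {1,2,5,6,7,8,9} → only 4 remains.
(8,9) = 7: row 8 has {1,4,5,6,8,9}; col 9 has {1,2,3,4,5,6,8,9}; box has {1,2,3,4,5,6,8,9} → only 7 remains.
(9,4) = 7: row 9 has {1,2,3,4,5,6,8,9}; col 4 has {1,6}; box has {1,5,6,8,9} → only 7 remains.
(2,8) = 8: row 2 has {1,2,4,5,6,7}; col 8 has {1,4,5,6,7,9}; box has {1,3,4,6,7,9}; anti-diagonal has {1,4,6,7,9} → only 8 remains.
(3,4) = 8: row 3 has {1,3,4,6,9}; col 4 has {1,6,7}; box has {1,2,4,5,6} → only 8 remains.
(3,5) = 7: row 3 has {1,3,4,6,8,9}; col 5 has {1,5,6,9}; box has {1,2,4,5,6,8} → only 7 remains.
(3,7) = 5: row 3 has {1,3,4,6,7,8,9}; col 7 has {1,2,3,4,6,7,8,9}; box has {1,3,4,6,7,8,9}; anti-diagonal has {1,4,6,7,8,9} → only 5 remains.
(3,8) = 2: row 3 has {1,3,4,5,6,7,8,9}; col 8 has {1,4,5,6,7,8,9}; box has {1,3,4,5,6,7,8,9} → only 2 remains.
(4,5) = 4: row 4 has {1,2,5,6,7,8,9}; col 5 has {1,5,6,7,9}; box has {1,3,6,7,9} → only 4 remains.
(4,8) = 3: row 4 has {1,2,4,5,6,7,8,9}; col 8 has {1,2,4,5,6,7,8,9}; box has {1,2,4,5,6,7,8,9} → only 3 remains.
(5,4) = 5: row 5 has {1,2,3,4,6,7,8,9}; col 4 has {1,6,7,8}; box has {1,3,4,6,7,9} → only 5 remains.
(6,4) = 2: row 6 has {1,3,4,5,6,7,9}; col 4 has {1,5,6,7,8}; box has {1,3,4,5,6,7,9}; anti-diagonal has {1,4,5,6,7,8,9} → only 2 remains.
(6,5) = 8: row 6 has {1,2,3,4,5,6,7,9}; col 5 has {1,4,5,6,7,9}; box has {1,2,3,4,5,6,7,9} → only 8 remains.
(7,3) = 3: row 7 has {1,5,6,7,8,9}; col 3 has {1,4,5,6,7,8,9}; box has {1,4,5,6,7,8,9}; anti-diagonal has {1,2,4,5,6,7,8,9} → only 3 remains.
(7,4) = 4: row 7 has {1,3,5,6,7,8,9}; col 4 has {1,2,5,6,7,8}; box has {1,5,6,7,8,9} → only 4 remains.
(7,5) = 2: row 7 has {1,3,4,5,6,7,8,9}; col 5 has {1,4,5,6,7,8,9}; box has {1,4,5,6,7,8,9} → only 2 remains.
(8,3) = 2: row 8 has {1,4,5,6,7,8,9}; col 3 has {1,3,4,5,6,7,8,9}; box has {1,3,4,5,6,7,8,9} → only 2 remains.

2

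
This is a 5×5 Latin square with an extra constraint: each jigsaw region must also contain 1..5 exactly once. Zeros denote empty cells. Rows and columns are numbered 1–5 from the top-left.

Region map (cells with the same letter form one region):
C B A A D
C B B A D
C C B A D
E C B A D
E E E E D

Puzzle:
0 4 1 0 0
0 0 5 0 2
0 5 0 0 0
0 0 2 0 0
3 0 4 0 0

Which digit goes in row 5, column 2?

2

row 1, column 1 = 2: row 1 has {1,4}; col 1 has {3}; region has {5} → only 2 remains.
row 3, column 3 = 3: row 3 has {5}; col 3 has {1,2,4,5}; region has {2,4,5} → only 3 remains.
row 2, column 2 = 1: row 2 has {2,5}; col 2 has {4,5}; region has {2,3,4,5} → only 1 remains.
row 4, column 2 = 3: row 4 has {2}; col 2 has {1,4,5}; region has {2,5} → only 3 remains.
row 5, column 2 = 2: row 5 has {3,4}; col 2 has {1,3,4,5}; region has {3,4} → only 2 remains.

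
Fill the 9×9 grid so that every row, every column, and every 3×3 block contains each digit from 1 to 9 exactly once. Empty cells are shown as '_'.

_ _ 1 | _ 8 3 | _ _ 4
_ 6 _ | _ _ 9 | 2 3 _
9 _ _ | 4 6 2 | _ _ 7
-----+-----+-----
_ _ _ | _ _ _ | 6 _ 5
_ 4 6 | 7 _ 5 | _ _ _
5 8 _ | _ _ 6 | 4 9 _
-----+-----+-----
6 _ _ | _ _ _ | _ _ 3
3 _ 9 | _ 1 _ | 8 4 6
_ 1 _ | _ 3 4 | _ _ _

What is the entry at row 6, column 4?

3

row 1, column 4 = 5 (sole candidate).
row 1, column 7 = 9 (sole candidate).
row 1, column 8 = 6 (sole candidate).
row 2, column 4 = 1 (sole candidate).
row 2, column 5 = 7 (sole candidate).
row 2, column 9 = 8 (sole candidate).
row 6, column 5 = 2 (sole candidate).
row 6, column 9 = 1 (sole candidate).
row 8, column 4 = 2 (sole candidate).
row 8, column 6 = 7 (sole candidate).
row 2, column 1 = 4 (sole candidate).
row 2, column 3 = 5 (sole candidate).
row 3, column 2 = 3 (sole candidate).
row 3, column 3 = 8 (sole candidate).
row 5, column 5 = 9 (sole candidate).
row 5, column 7 = 3 (sole candidate).
row 5, column 9 = 2 (sole candidate).
row 6, column 4 = 3: row 6 has {1,2,4,5,6,8,9}; col 4 has {1,2,4,5,7}; box has {2,5,6,7,9} → only 3 remains.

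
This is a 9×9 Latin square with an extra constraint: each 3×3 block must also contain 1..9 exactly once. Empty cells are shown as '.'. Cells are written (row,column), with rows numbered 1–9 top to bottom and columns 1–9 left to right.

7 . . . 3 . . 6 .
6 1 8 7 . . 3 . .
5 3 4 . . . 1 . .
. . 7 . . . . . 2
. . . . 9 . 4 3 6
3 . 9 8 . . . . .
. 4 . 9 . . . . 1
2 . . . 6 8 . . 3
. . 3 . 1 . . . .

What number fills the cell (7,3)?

6

(1,3) = 2 (sole candidate).
(7,1) = 8 (sole candidate).
(9,1) = 9 (sole candidate).
(1,2) = 9 (sole candidate).
(5,1) = 1 (sole candidate).
(5,3) = 5 (sole candidate).
(5,4) = 2 (sole candidate).
(5,6) = 7 (sole candidate).
(7,3) = 6: row 7 has {1,4,8,9}; col 3 has {2,3,4,5,7,8,9}; box has {2,3,4,8,9} → only 6 remains.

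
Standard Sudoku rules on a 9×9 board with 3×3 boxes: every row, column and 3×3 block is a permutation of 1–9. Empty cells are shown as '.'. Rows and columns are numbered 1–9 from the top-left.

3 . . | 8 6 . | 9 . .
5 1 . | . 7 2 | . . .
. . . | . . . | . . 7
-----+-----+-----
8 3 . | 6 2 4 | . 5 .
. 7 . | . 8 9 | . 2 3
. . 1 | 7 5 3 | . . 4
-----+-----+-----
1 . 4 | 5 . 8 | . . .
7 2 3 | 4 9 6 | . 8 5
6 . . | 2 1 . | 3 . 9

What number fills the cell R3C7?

5

R1C2 = 4 (sole candidate).
R1C8 = 1 (sole candidate).
R1C9 = 2 (sole candidate).
R4C3 = 9 (sole candidate).
R4C9 = 1 (sole candidate).
R5C1 = 4 (sole candidate).
R5C4 = 1 (sole candidate).
R5C7 = 6 (sole candidate).
R6C1 = 2 (sole candidate).
R6C2 = 6 (sole candidate).
R6C7 = 8 (sole candidate).
R6C8 = 9 (sole candidate).
R7C2 = 9 (sole candidate).
R7C5 = 3 (sole candidate).
R7C9 = 6 (sole candidate).
R8C7 = 1 (sole candidate).
R9C6 = 7 (sole candidate).
R9C8 = 4 (sole candidate).
R1C3 = 7 (sole candidate).
R1C6 = 5 (sole candidate).
R2C7 = 4 (sole candidate).
R2C9 = 8 (sole candidate).
R3C1 = 9 (sole candidate).
R3C2 = 8 (sole candidate).
R3C4 = 3 (sole candidate).
R3C5 = 4 (sole candidate).
R3C6 = 1 (sole candidate).
R3C7 = 5: row 3 has {1,3,4,7,8,9}; col 7 has {1,3,4,6,8,9}; box has {1,2,4,7,8,9} → only 5 remains.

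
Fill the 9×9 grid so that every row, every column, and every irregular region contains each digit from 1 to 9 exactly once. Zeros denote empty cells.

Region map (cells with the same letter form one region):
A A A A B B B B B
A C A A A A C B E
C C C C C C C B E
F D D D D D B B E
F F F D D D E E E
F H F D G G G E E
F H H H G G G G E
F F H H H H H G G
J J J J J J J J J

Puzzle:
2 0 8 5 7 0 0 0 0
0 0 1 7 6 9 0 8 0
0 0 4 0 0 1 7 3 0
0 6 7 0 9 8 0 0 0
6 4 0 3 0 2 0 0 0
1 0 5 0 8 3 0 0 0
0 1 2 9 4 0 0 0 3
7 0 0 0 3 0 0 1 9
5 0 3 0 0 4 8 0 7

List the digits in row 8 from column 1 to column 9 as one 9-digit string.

726835419

R1C2 = 3 (sole candidate).
R1C6 = 6 (sole candidate).
R2C1 = 4 (sole candidate).
R4C1 = 3 (sole candidate).
R5C3 = 9 (sole candidate).
R6C2 = 7 (sole candidate).
R6C4 = 4 (sole candidate).
R7C1 = 8 (sole candidate).
R8C2 = 2: row 8 has {1,3,7,9}; col 2 has {1,3,4,6,7}; region has {1,3,4,5,6,7,8,9} → only 2 remains.
R8C3 = 6: row 8 has {1,2,3,7,9}; col 3 has {1,2,3,4,5,7,8,9}; region has {1,2,3,7,9} → only 6 remains.
R8C4 = 8: row 8 has {1,2,3,6,7,9}; col 4 has {3,4,5,7,9}; region has {1,2,3,6,7,9} → only 8 remains.
R8C6 = 5: row 8 has {1,2,3,6,7,8,9}; col 6 has {1,2,3,4,6,8,9}; region has {1,2,3,6,7,8,9} → only 5 remains.
R8C7 = 4: row 8 has {1,2,3,5,6,7,8,9}; col 7 has {7,8}; region has {1,2,3,5,6,7,8,9} → only 4 remains.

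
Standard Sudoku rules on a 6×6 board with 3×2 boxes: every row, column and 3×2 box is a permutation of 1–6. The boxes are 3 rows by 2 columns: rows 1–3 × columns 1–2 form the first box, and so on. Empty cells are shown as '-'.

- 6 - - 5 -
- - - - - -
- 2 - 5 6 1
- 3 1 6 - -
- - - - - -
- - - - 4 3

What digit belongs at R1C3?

2

R4C5 = 2: row 4 has {1,3,6}; col 5 has {4,5,6}; box has {3,4} → only 2 remains.
R4C6 = 5: row 4 has {1,2,3,6}; col 6 has {1,3}; box has {2,3,4} → only 5 remains.
R5C5 = 1: row 5 has {}; col 5 has {2,4,5,6}; box has {2,3,4,5} → only 1 remains.
R5C6 = 6: row 5 has {1}; col 6 has {1,3,5}; box has {1,2,3,4,5} → only 6 remains.
R6C4 = 2: row 6 has {3,4}; col 4 has {5,6}; box has {1,6} → only 2 remains.
R2C5 = 3: row 2 has {}; col 5 has {1,2,4,5,6}; box has {1,5,6} → only 3 remains.
R4C1 = 4: row 4 has {1,2,3,5,6}; col 1 has {}; box has {3} → only 4 remains.
R5C2 = 5: row 5 has {1,6}; col 2 has {2,3,6}; box has {3,4} → only 5 remains.
R6C2 = 1: row 6 has {2,3,4}; col 2 has {2,3,5,6}; box has {3,4,5} → only 1 remains.
R6C3 = 5: row 6 has {1,2,3,4}; col 3 has {1}; box has {1,2,6} → only 5 remains.
R2C2 = 4: row 2 has {3}; col 2 has {1,2,3,5,6}; box has {2,6} → only 4 remains.
R2C4 = 1: row 2 has {3,4}; col 4 has {2,5,6}; box has {5} → only 1 remains.
R2C6 = 2: row 2 has {1,3,4}; col 6 has {1,3,5,6}; box has {1,3,5,6} → only 2 remains.
R3C1 = 3: row 3 has {1,2,5,6}; col 1 has {4}; box has {2,4,6} → only 3 remains.
R3C3 = 4: row 3 has {1,2,3,5,6}; col 3 has {1,5}; box has {1,5} → only 4 remains.
R5C1 = 2: row 5 has {1,5,6}; col 1 has {3,4}; box has {1,3,4,5} → only 2 remains.
R5C3 = 3: row 5 has {1,2,5,6}; col 3 has {1,4,5}; box has {1,2,5,6} → only 3 remains.
R5C4 = 4: row 5 has {1,2,3,5,6}; col 4 has {1,2,5,6}; box has {1,2,3,5,6} → only 4 remains.
R6C1 = 6: row 6 has {1,2,3,4,5}; col 1 has {2,3,4}; box has {1,2,3,4,5} → only 6 remains.
R1C1 = 1: row 1 has {5,6}; col 1 has {2,3,4,6}; box has {2,3,4,6} → only 1 remains.
R1C3 = 2: row 1 has {1,5,6}; col 3 has {1,3,4,5}; box has {1,4,5} → only 2 remains.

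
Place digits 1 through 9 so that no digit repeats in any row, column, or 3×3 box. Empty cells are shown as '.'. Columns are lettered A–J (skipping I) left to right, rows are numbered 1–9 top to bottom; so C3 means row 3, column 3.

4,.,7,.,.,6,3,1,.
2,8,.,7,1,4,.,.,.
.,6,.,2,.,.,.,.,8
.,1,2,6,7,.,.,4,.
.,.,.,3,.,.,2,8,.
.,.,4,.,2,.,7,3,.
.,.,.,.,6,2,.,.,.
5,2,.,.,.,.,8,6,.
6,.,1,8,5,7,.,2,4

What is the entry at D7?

G9 = 9: row 9 has {1,2,4,5,6,7,8}; col 7 has {2,3,7,8}; box has {2,4,6,8} → only 9 remains.
G4 = 5: row 4 has {1,2,4,6,7}; col 7 has {2,3,7,8,9}; box has {2,3,4,7,8} → only 5 remains.
J4 = 9: row 4 has {1,2,4,5,6,7}; col 9 has {4,8}; box has {2,3,4,5,7,8} → only 9 remains.
G7 = 1: row 7 has {2,6}; col 7 has {2,3,5,7,8,9}; box has {2,4,6,8,9} → only 1 remains.
B9 = 3: row 9 has {1,2,4,5,6,7,8,9}; col 2 has {1,2,6,8}; box has {1,2,5,6} → only 3 remains.
G2 = 6: row 2 has {1,2,4,7,8}; col 7 has {1,2,3,5,7,8,9}; box has {1,3,8} → only 6 remains.
J2 = 5: row 2 has {1,2,4,6,7,8}; col 9 has {4,8,9}; box has {1,3,6,8} → only 5 remains.
G3 = 4: row 3 has {2,6,8}; col 7 has {1,2,3,5,6,7,8,9}; box has {1,3,5,6,8} → only 4 remains.
F4 = 8: row 4 has {1,2,4,5,6,7,9}; col 6 has {2,4,6,7}; box has {2,3,6,7} → only 8 remains.
C8 = 9: row 8 has {2,5,6,8}; col 3 has {1,2,4,7}; box has {1,2,3,5,6} → only 9 remains.
J1 = 2: row 1 has {1,3,4,6,7}; col 9 has {4,5,8,9}; box has {1,3,4,5,6,8} → only 2 remains.
C2 = 3: row 2 has {1,2,4,5,6,7,8}; col 3 has {1,2,4,7,9}; box has {2,4,6,7,8} → only 3 remains.
H2 = 9: row 2 has {1,2,3,4,5,6,7,8}; col 8 has {1,2,3,4,6,8}; box has {1,2,3,4,5,6,8} → only 9 remains.
C3 = 5: row 3 has {2,4,6,8}; col 3 has {1,2,3,4,7,9}; box has {2,3,4,6,7,8} → only 5 remains.
H3 = 7: row 3 has {2,4,5,6,8}; col 8 has {1,2,3,4,6,8,9}; box has {1,2,3,4,5,6,8,9} → only 7 remains.
A4 = 3: row 4 has {1,2,4,5,6,7,8,9}; col 1 has {2,4,5,6}; box has {1,2,4} → only 3 remains.
C5 = 6: row 5 has {2,3,8}; col 3 has {1,2,3,4,5,7,9}; box has {1,2,3,4} → only 6 remains.
J5 = 1: row 5 has {2,3,6,8}; col 9 has {2,4,5,8,9}; box has {2,3,4,5,7,8,9} → only 1 remains.
J6 = 6: row 6 has {2,3,4,7}; col 9 has {1,2,4,5,8,9}; box has {1,2,3,4,5,7,8,9} → only 6 remains.
C7 = 8: row 7 has {1,2,6}; col 3 has {1,2,3,4,5,6,7,9}; box has {1,2,3,5,6,9} → only 8 remains.
H7 = 5: row 7 has {1,2,6,8}; col 8 has {1,2,3,4,6,7,8,9}; box has {1,2,4,6,8,9} → only 5 remains.
B1 = 9: row 1 has {1,2,3,4,6,7}; col 2 has {1,2,3,6,8}; box has {2,3,4,5,6,7,8} → only 9 remains.
D1 = 5: row 1 has {1,2,3,4,6,7,9}; col 4 has {2,3,6,7,8}; box has {1,2,4,6,7} → only 5 remains.
E1 = 8: row 1 has {1,2,3,4,5,6,7,9}; col 5 has {1,2,5,6,7}; box has {1,2,4,5,6,7} → only 8 remains.
A3 = 1: row 3 has {2,4,5,6,7,8}; col 1 has {2,3,4,5,6}; box has {2,3,4,5,6,7,8,9} → only 1 remains.
B6 = 5: row 6 has {2,3,4,6,7}; col 2 has {1,2,3,6,8,9}; box has {1,2,3,4,6} → only 5 remains.
A7 = 7: row 7 has {1,2,5,6,8}; col 1 has {1,2,3,4,5,6}; box has {1,2,3,5,6,8,9} → only 7 remains.
B7 = 4: row 7 has {1,2,5,6,7,8}; col 2 has {1,2,3,5,6,8,9}; box has {1,2,3,5,6,7,8,9} → only 4 remains.
D7 = 9: row 7 has {1,2,4,5,6,7,8}; col 4 has {2,3,5,6,7,8}; box has {2,5,6,7,8} → only 9 remains.

9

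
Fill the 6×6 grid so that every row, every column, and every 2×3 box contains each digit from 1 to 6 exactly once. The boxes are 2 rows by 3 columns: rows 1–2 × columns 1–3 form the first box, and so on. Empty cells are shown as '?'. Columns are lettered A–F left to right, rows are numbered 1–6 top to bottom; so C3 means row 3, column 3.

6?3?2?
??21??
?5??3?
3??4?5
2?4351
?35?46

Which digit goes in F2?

3

D1 = 5 (sole candidate).
F1 = 4 (sole candidate).
B2 = 4 (sole candidate).
E2 = 6 (sole candidate).
F2 = 3: row 2 has {1,2,4,6}; col 6 has {1,4,5,6}; box has {1,2,4,5,6} → only 3 remains.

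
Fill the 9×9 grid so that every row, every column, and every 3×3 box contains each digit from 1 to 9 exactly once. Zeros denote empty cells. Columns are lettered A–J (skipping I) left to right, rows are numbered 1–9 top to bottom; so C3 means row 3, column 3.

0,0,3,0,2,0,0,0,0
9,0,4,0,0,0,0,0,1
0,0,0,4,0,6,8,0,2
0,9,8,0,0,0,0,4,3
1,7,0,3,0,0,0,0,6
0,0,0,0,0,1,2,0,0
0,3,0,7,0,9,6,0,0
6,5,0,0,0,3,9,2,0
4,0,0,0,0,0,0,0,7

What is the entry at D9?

B3 = 1: row 3 has {2,4,6,8}; col 2 has {3,5,7,9}; box has {3,4,9} → only 1 remains.
G5 = 5: row 5 has {1,3,6,7}; col 7 has {2,6,8,9}; box has {2,3,4,6} → only 5 remains.
C5 = 2: row 5 has {1,3,5,6,7}; col 3 has {3,4,8}; box has {1,7,8,9} → only 2 remains.
C7 = 1: row 7 has {3,6,7,9}; col 3 has {2,3,4,8}; box has {3,4,5,6} → only 1 remains.
C8 = 7: row 8 has {2,3,5,6,9}; col 3 has {1,2,3,4,8}; box has {1,3,4,5,6} → only 7 remains.
C9 = 9: row 9 has {4,7}; col 3 has {1,2,3,4,7,8}; box has {1,3,4,5,6,7} → only 9 remains.
C3 = 5: row 3 has {1,2,4,6,8}; col 3 has {1,2,3,4,7,8,9}; box has {1,3,4,9} → only 5 remains.
A4 = 5: row 4 has {3,4,8,9}; col 1 has {1,4,6,9}; box has {1,2,7,8,9} → only 5 remains.
A6 = 3: row 6 has {1,2}; col 1 has {1,4,5,6,9}; box has {1,2,5,7,8,9} → only 3 remains.
C6 = 6: row 6 has {1,2,3}; col 3 has {1,2,3,4,5,7,8,9}; box has {1,2,3,5,7,8,9} → only 6 remains.
A3 = 7: row 3 has {1,2,4,5,6,8}; col 1 has {1,3,4,5,6,9}; box has {1,3,4,5,9} → only 7 remains.
B6 = 4: row 6 has {1,2,3,6}; col 2 has {1,3,5,7,9}; box has {1,2,3,5,6,7,8,9} → only 4 remains.
A1 = 8: row 1 has {2,3}; col 1 has {1,3,4,5,6,7,9}; box has {1,3,4,5,7,9} → only 8 remains.
B1 = 6: row 1 has {2,3,8}; col 2 has {1,3,4,5,7,9}; box has {1,3,4,5,7,8,9} → only 6 remains.
B2 = 2: row 2 has {1,4,9}; col 2 has {1,3,4,5,6,7,9}; box has {1,3,4,5,6,7,8,9} → only 2 remains.
A7 = 2: row 7 has {1,3,6,7,9}; col 1 has {1,3,4,5,6,7,8,9}; box has {1,3,4,5,6,7,9} → only 2 remains.
B9 = 8: row 9 has {4,7,9}; col 2 has {1,2,3,4,5,6,7,9}; box has {1,2,3,4,5,6,7,9} → only 8 remains.
D1 = 1: in row 1, 1 can only go here (every other open cell in that row sees a 1).
D8 = 8: row 8 has {2,3,5,6,7,9}; col 4 has {1,3,4,7}; box has {3,7,9} → only 8 remains.
J8 = 4: row 8 has {2,3,5,6,7,8,9}; col 9 has {1,2,3,6,7}; box has {2,6,7,9} → only 4 remains.
D2 = 5: row 2 has {1,2,4,9}; col 4 has {1,3,4,7,8}; box has {1,2,4,6} → only 5 remains.
D6 = 9: row 6 has {1,2,3,4,6}; col 4 has {1,3,4,5,7,8}; box has {1,3} → only 9 remains.
J6 = 8: row 6 has {1,2,3,4,6,9}; col 9 has {1,2,3,4,6,7}; box has {2,3,4,5,6} → only 8 remains.
J7 = 5: row 7 has {1,2,3,6,7,9}; col 9 has {1,2,3,4,6,7,8}; box has {2,4,6,7,9} → only 5 remains.
E8 = 1: row 8 has {2,3,4,5,6,7,8,9}; col 5 has {2}; box has {3,7,8,9} → only 1 remains.
F1 = 7: row 1 has {1,2,3,6,8}; col 6 has {1,3,6,9}; box has {1,2,4,5,6} → only 7 remains.
G1 = 4: row 1 has {1,2,3,6,7,8}; col 7 has {2,5,6,8,9}; box has {1,2,8} → only 4 remains.
J1 = 9: row 1 has {1,2,3,4,6,7,8}; col 9 has {1,2,3,4,5,6,7,8}; box has {1,2,4,8} → only 9 remains.
F2 = 8: row 2 has {1,2,4,5,9}; col 6 has {1,3,6,7,9}; box has {1,2,4,5,6,7} → only 8 remains.
H3 = 3: row 3 has {1,2,4,5,6,7,8}; col 8 has {2,4}; box has {1,2,4,8,9} → only 3 remains.
F4 = 2: row 4 has {3,4,5,8,9}; col 6 has {1,3,6,7,8,9}; box has {1,3,9} → only 2 remains.
F5 = 4: row 5 has {1,2,3,5,6,7}; col 6 has {1,2,3,6,7,8,9}; box has {1,2,3,9} → only 4 remains.
H5 = 9: row 5 has {1,2,3,4,5,6,7}; col 8 has {2,3,4}; box has {2,3,4,5,6,8} → only 9 remains.
H6 = 7: row 6 has {1,2,3,4,6,8,9}; col 8 has {2,3,4,9}; box has {2,3,4,5,6,8,9} → only 7 remains.
E7 = 4: row 7 has {1,2,3,5,6,7,9}; col 5 has {1,2}; box has {1,3,7,8,9} → only 4 remains.
H7 = 8: row 7 has {1,2,3,4,5,6,7,9}; col 8 has {2,3,4,7,9}; box has {2,4,5,6,7,9} → only 8 remains.
F9 = 5: row 9 has {4,7,8,9}; col 6 has {1,2,3,4,6,7,8,9}; box has {1,3,4,7,8,9} → only 5 remains.
H9 = 1: row 9 has {4,5,7,8,9}; col 8 has {2,3,4,7,8,9}; box has {2,4,5,6,7,8,9} → only 1 remains.
H1 = 5: row 1 has {1,2,3,4,6,7,8,9}; col 8 has {1,2,3,4,7,8,9}; box has {1,2,3,4,8,9} → only 5 remains.
E2 = 3: row 2 has {1,2,4,5,8,9}; col 5 has {1,2,4}; box has {1,2,4,5,6,7,8} → only 3 remains.
G2 = 7: row 2 has {1,2,3,4,5,8,9}; col 7 has {2,4,5,6,8,9}; box has {1,2,3,4,5,8,9} → only 7 remains.
H2 = 6: row 2 has {1,2,3,4,5,7,8,9}; col 8 has {1,2,3,4,5,7,8,9}; box has {1,2,3,4,5,7,8,9} → only 6 remains.
E3 = 9: row 3 has {1,2,3,4,5,6,7,8}; col 5 has {1,2,3,4}; box has {1,2,3,4,5,6,7,8} → only 9 remains.
D4 = 6: row 4 has {2,3,4,5,8,9}; col 4 has {1,3,4,5,7,8,9}; box has {1,2,3,4,9} → only 6 remains.
E4 = 7: row 4 has {2,3,4,5,6,8,9}; col 5 has {1,2,3,4,9}; box has {1,2,3,4,6,9} → only 7 remains.
G4 = 1: row 4 has {2,3,4,5,6,7,8,9}; col 7 has {2,4,5,6,7,8,9}; box has {2,3,4,5,6,7,8,9} → only 1 remains.
E5 = 8: row 5 has {1,2,3,4,5,6,7,9}; col 5 has {1,2,3,4,7,9}; box has {1,2,3,4,6,7,9} → only 8 remains.
E6 = 5: row 6 has {1,2,3,4,6,7,8,9}; col 5 has {1,2,3,4,7,8,9}; box has {1,2,3,4,6,7,8,9} → only 5 remains.
D9 = 2: row 9 has {1,4,5,7,8,9}; col 4 has {1,3,4,5,6,7,8,9}; box has {1,3,4,5,7,8,9} → only 2 remains.

2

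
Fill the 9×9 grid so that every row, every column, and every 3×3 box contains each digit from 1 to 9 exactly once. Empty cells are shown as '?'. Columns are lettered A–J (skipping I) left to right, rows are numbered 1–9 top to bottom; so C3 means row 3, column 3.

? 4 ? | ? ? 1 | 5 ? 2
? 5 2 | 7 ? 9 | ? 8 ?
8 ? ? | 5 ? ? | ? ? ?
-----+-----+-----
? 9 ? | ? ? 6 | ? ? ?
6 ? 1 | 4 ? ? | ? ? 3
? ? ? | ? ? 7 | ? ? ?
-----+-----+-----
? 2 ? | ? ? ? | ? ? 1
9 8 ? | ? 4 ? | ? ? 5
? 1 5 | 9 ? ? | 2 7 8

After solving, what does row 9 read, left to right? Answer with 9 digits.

B5 = 7 (sole candidate).
B6 = 3 (sole candidate).
F9 = 3: row 9 has {1,2,5,7,8,9}; col 6 has {1,6,7,9}; box has {4,9} → only 3 remains.
B3 = 6 (sole candidate).
F8 = 2 (sole candidate).
A9 = 4: row 9 has {1,2,3,5,7,8,9}; col 1 has {6,8,9}; box has {1,2,5,8,9} → only 4 remains.
E9 = 6: row 9 has {1,2,3,4,5,7,8,9}; col 5 has {4}; box has {2,3,4,9} → only 6 remains.

415963278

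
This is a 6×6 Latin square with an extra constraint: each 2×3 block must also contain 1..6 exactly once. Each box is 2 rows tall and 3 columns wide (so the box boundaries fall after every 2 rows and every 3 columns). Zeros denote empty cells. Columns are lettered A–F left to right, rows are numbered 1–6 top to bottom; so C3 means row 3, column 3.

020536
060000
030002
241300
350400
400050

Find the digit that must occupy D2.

A1 = 1: row 1 has {2,3,5,6}; col 1 has {2,3,4}; box has {2,6} → only 1 remains.
C1 = 4: row 1 has {1,2,3,5,6}; col 3 has {1}; box has {1,2,6} → only 4 remains.
A2 = 5: row 2 has {6}; col 1 has {1,2,3,4}; box has {1,2,4,6} → only 5 remains.
C2 = 3: row 2 has {5,6}; col 3 has {1,4}; box has {1,2,4,5,6} → only 3 remains.
A3 = 6: row 3 has {2,3}; col 1 has {1,2,3,4,5}; box has {1,2,3,4} → only 6 remains.
C3 = 5: row 3 has {2,3,6}; col 3 has {1,3,4}; box has {1,2,3,4,6} → only 5 remains.
D3 = 1: row 3 has {2,3,5,6}; col 4 has {3,4,5}; box has {2,3} → only 1 remains.
E3 = 4: row 3 has {1,2,3,5,6}; col 5 has {3,5}; box has {1,2,3} → only 4 remains.
E4 = 6: row 4 has {1,2,3,4}; col 5 has {3,4,5}; box has {1,2,3,4} → only 6 remains.
F4 = 5: row 4 has {1,2,3,4,6}; col 6 has {2,6}; box has {1,2,3,4,6} → only 5 remains.
F5 = 1: row 5 has {3,4,5}; col 6 has {2,5,6}; box has {4,5} → only 1 remains.
B6 = 1: row 6 has {4,5}; col 2 has {2,3,4,5,6}; box has {3,4,5} → only 1 remains.
F6 = 3: row 6 has {1,4,5}; col 6 has {1,2,5,6}; box has {1,4,5} → only 3 remains.
D2 = 2: row 2 has {3,5,6}; col 4 has {1,3,4,5}; box has {3,5,6} → only 2 remains.

2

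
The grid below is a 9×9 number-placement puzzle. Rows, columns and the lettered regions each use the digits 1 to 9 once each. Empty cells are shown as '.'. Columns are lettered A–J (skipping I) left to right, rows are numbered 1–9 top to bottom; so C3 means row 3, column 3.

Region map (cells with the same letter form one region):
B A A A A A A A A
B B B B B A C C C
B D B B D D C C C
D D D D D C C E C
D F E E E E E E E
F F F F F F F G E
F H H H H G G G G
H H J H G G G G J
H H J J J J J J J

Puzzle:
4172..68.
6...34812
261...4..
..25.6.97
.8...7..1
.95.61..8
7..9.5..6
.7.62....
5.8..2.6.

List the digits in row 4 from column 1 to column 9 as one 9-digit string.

842516397

B2 = 5 (sole candidate).
C2 = 9 (sole candidate).
D2 = 7 (sole candidate).
D3 = 8 (sole candidate).
G4 = 3: row 4 has {2,5,6,7,9}; col 7 has {4,6,8}; region has {1,2,4,6,7,8} → only 3 remains.
A6 = 3 (sole candidate).
D6 = 4 (sole candidate).
G6 = 2 (sole candidate).
H6 = 7 (sole candidate).
G7 = 1 (sole candidate).
G8 = 9 (sole candidate).
G9 = 7 (sole candidate).
H3 = 5 (sole candidate).
J3 = 9 (sole candidate).
B4 = 4: row 4 has {2,3,5,6,7,9}; col 2 has {1,5,6,7,8,9}; region has {2,5,6} → only 4 remains.
A5 = 9 (sole candidate).
D5 = 3 (sole candidate).
G5 = 5 (sole candidate).
B9 = 3 (sole candidate).
D9 = 1 (sole candidate).
J9 = 4 (sole candidate).
E3 = 7 (sole candidate).
F3 = 3 (sole candidate).
E5 = 4 (sole candidate).
H5 = 2 (sole candidate).
B7 = 2 (sole candidate).
C7 = 4 (sole candidate).
E7 = 8 (sole candidate).
H7 = 3 (sole candidate).
A8 = 1 (sole candidate).
C8 = 3 (sole candidate).
F8 = 8 (sole candidate).
H8 = 4 (sole candidate).
J8 = 5 (sole candidate).
E9 = 9 (sole candidate).
E1 = 5 (sole candidate).
F1 = 9 (sole candidate).
J1 = 3 (sole candidate).
A4 = 8: row 4 has {2,3,4,5,6,7,9}; col 1 has {1,2,3,4,5,6,7,9}; region has {2,3,4,5,6,7,9} → only 8 remains.
E4 = 1: row 4 has {2,3,4,5,6,7,8,9}; col 5 has {2,3,4,5,6,7,8,9}; region has {2,3,4,5,6,7,8,9} → only 1 remains.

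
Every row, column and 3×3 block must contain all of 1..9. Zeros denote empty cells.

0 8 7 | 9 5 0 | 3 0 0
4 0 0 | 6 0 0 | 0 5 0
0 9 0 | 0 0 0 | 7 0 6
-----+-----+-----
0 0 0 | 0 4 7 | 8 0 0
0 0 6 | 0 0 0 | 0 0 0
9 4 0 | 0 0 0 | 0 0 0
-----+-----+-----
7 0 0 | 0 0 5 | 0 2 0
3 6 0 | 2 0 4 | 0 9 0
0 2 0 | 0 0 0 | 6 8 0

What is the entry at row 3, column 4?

row 7, column 2 = 1 (sole candidate).
row 7, column 7 = 4 (sole candidate).
row 7, column 9 = 3 (sole candidate).
row 9, column 1 = 5 (sole candidate).
row 2, column 2 = 3 (sole candidate).
row 4, column 2 = 5 (sole candidate).
row 5, column 2 = 7 (sole candidate).
row 7, column 4 = 8 (sole candidate).
row 8, column 3 = 8 (sole candidate).
row 7, column 3 = 9 (sole candidate).
row 7, column 5 = 6 (sole candidate).
row 9, column 3 = 4 (sole candidate).
row 1, column 1 = 6 (hidden single in row 1).
row 2, column 5 = 7 (hidden single in row 2).
row 8, column 5 = 1 (sole candidate).
row 8, column 7 = 5 (sole candidate).
row 8, column 9 = 7 (sole candidate).
row 9, column 9 = 1 (sole candidate).
row 3, column 3 = 5 (hidden single in row 3).
row 4, column 8 = 6 (hidden single in row 4).
row 4, column 9 = 9 (hidden single in row 4).
row 2, column 7 = 9 (hidden single in row 2).
row 6, column 6 = 6 (hidden single in row 6).
row 6, column 8 = 7 (hidden single in row 6).
row 6, column 5 = 8 (hidden single in row 6).
row 3, column 6 = 8 (hidden single in row 3).
row 2, column 9 = 8 (hidden single in row 2).
row 5, column 1 = 8 (hidden single in row 5).
row 9, column 4 = 7 (hidden single in row 9).
row 3, column 4 = 4: in column 4, 4 can only go here (every other open cell in that column sees a 4).

4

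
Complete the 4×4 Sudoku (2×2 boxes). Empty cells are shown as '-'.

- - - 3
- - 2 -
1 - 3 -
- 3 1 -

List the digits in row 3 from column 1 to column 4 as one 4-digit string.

row 1, column 3 = 4 (sole candidate).
row 2, column 4 = 1 (sole candidate).
row 1, column 1 = 2 (sole candidate).
row 1, column 2 = 1 (sole candidate).
row 2, column 2 = 4 (sole candidate).
row 3, column 2 = 2: row 3 has {1,3}; col 2 has {1,3,4}; box has {1,3} → only 2 remains.
row 3, column 4 = 4: row 3 has {1,2,3}; col 4 has {1,3}; box has {1,3} → only 4 remains.

1234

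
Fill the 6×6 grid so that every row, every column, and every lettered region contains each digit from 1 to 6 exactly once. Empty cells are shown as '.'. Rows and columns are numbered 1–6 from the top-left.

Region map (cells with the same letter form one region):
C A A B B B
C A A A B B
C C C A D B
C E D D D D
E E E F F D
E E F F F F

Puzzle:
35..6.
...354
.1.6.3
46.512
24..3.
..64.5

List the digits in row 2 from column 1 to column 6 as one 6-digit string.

r1c6 = 1 (sole candidate).
r2c1 = 6: row 2 has {3,4,5}; col 1 has {2,3,4}; region has {1,3,4} → only 6 remains.
r2c2 = 2: row 2 has {3,4,5,6}; col 2 has {1,4,5,6}; region has {3,5,6} → only 2 remains.
r2c3 = 1: row 2 has {2,3,4,5,6}; col 3 has {6}; region has {2,3,5,6} → only 1 remains.

621354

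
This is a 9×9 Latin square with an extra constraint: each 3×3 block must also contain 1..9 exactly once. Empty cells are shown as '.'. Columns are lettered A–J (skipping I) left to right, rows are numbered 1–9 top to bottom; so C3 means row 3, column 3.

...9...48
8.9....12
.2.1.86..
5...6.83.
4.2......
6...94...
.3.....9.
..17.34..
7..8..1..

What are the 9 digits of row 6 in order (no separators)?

A3 = 3 (sole candidate).
C4 = 7 (sole candidate).
D4 = 2 (sole candidate).
F4 = 1 (sole candidate).
A7 = 2 (sole candidate).
A8 = 9 (sole candidate).
A1 = 1 (sole candidate).
B4 = 9 (sole candidate).
J4 = 4 (sole candidate).
J3 = 9 (hidden single in row 3).
G5 = 9 (hidden single in row 5).
E7 = 1 (hidden single in row 7).
C7 = 8 (hidden single in row 7).
C6 = 3: row 6 has {4,6,9}; col 3 has {1,2,7,8,9}; box has {2,4,5,6,7,9} → only 3 remains.
D6 = 5: row 6 has {3,4,6,9}; col 4 has {1,2,7,8,9}; box has {1,2,4,6,9} → only 5 remains.
D5 = 3 (sole candidate).
F5 = 7 (sole candidate).
E5 = 8 (sole candidate).
B5 = 1 (sole candidate).
B6 = 8: row 6 has {3,4,5,6,9}; col 2 has {1,2,3,9}; box has {1,2,3,4,5,6,7,9} → only 8 remains.
J6 = 1: in row 6, 1 can only go here (every other open cell in that row sees a 1).
D7 = 4 (hidden single in row 7).
D2 = 6 (sole candidate).
F2 = 5 (sole candidate).
F7 = 6 (sole candidate).
F1 = 2 (sole candidate).
F9 = 9 (sole candidate).
H8 = 8 (hidden single in row 8).
E8 = 2 (hidden single in row 8).
E9 = 5 (sole candidate).
H9 = 2 (hidden single in row 9).
J9 = 3 (hidden single in row 9).
H6 = 7: row 6 has {1,3,4,5,6,8,9}; col 8 has {1,2,3,4,8,9}; box has {1,3,4,8,9} → only 7 remains.
H3 = 5 (sole candidate).
H5 = 6 (sole candidate).
J5 = 5 (sole candidate).
G6 = 2: row 6 has {1,3,4,5,6,7,8,9}; col 7 has {1,4,6,8,9}; box has {1,3,4,5,6,7,8,9} → only 2 remains.

683594271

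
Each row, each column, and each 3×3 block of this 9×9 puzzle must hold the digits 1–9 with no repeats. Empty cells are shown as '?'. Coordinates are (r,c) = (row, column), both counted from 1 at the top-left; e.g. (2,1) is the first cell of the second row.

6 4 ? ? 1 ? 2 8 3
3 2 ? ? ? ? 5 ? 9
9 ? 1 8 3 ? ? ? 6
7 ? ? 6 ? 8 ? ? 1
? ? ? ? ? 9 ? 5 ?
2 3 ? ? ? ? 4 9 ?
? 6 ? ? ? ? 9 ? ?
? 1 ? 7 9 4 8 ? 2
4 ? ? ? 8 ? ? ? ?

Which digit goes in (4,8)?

2

(2,4) = 4 (sole candidate).
(3,7) = 7 (sole candidate).
(3,8) = 4 (sole candidate).
(4,7) = 3 (sole candidate).
(4,8) = 2: row 4 has {1,3,6,7,8}; col 8 has {4,5,8,9}; box has {1,3,4,5,9} → only 2 remains.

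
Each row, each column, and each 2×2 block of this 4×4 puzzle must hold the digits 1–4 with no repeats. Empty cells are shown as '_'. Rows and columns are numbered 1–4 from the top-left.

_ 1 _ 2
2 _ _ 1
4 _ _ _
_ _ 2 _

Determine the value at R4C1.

R1C1 = 3: row 1 has {1,2}; col 1 has {2,4}; box has {1,2} → only 3 remains.
R1C3 = 4: row 1 has {1,2,3}; col 3 has {2}; box has {1,2} → only 4 remains.
R2C2 = 4: row 2 has {1,2}; col 2 has {1}; box has {1,2,3} → only 4 remains.
R2C3 = 3: row 2 has {1,2,4}; col 3 has {2,4}; box has {1,2,4} → only 3 remains.
R3C3 = 1: row 3 has {4}; col 3 has {2,3,4}; box has {2} → only 1 remains.
R3C4 = 3: row 3 has {1,4}; col 4 has {1,2}; box has {1,2} → only 3 remains.
R4C1 = 1: row 4 has {2}; col 1 has {2,3,4}; box has {4} → only 1 remains.

1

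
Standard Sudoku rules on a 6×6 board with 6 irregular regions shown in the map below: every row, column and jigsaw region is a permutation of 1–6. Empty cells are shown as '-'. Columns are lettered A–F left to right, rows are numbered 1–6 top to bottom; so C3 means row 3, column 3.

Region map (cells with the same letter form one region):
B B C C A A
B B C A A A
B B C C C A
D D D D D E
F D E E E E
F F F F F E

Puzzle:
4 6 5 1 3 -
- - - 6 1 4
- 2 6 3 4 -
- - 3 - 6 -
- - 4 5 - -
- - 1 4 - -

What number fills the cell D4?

2

F1 = 2 (sole candidate).
C2 = 2 (sole candidate).
F3 = 5 (sole candidate).
D4 = 2: row 4 has {3,6}; col 4 has {1,3,4,5,6}; region has {3,6} → only 2 remains.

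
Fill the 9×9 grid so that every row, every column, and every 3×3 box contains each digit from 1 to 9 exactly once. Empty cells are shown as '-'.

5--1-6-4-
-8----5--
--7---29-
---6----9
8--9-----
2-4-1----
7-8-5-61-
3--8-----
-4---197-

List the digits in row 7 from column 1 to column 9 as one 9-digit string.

728459613

row 4, column 1 = 1: row 4 has {6,9}; col 1 has {2,3,5,7,8}; box has {2,4,8} → only 1 remains.
row 8, column 7 = 4: row 8 has {3,8}; col 7 has {2,5,6,9}; box has {1,6,7,9} → only 4 remains.
row 9, column 1 = 6: row 9 has {1,4,7,9}; col 1 has {1,2,3,5,7,8}; box has {3,4,7,8} → only 6 remains.
row 3, column 1 = 4: row 3 has {2,7,9}; col 1 has {1,2,3,5,6,7,8}; box has {5,7,8} → only 4 remains.
row 2, column 1 = 9: row 2 has {5,8}; col 1 has {1,2,3,4,5,6,7,8}; box has {4,5,7,8} → only 9 remains.
row 1, column 5 = 9: in row 1, 9 can only go here (every other open cell in that row sees a 9).
row 6, column 2 = 9: in row 6, 9 can only go here (every other open cell in that row sees a 9).
row 7, column 2 = 2: row 7 has {1,5,6,7,8}; col 2 has {4,8,9}; box has {3,4,6,7,8} → only 2 remains.
row 7, column 9 = 3: row 7 has {1,2,5,6,7,8}; col 9 has {9}; box has {1,4,6,7,9} → only 3 remains.
row 9, column 3 = 5: row 9 has {1,4,6,7,9}; col 3 has {4,7,8}; box has {2,3,4,6,7,8} → only 5 remains.
row 1, column 2 = 3: row 1 has {1,4,5,6,9}; col 2 has {2,4,8,9}; box has {4,5,7,8,9} → only 3 remains.
row 1, column 3 = 2: row 1 has {1,3,4,5,6,9}; col 3 has {4,5,7,8}; box has {3,4,5,7,8,9} → only 2 remains.
row 4, column 3 = 3: row 4 has {1,6,9}; col 3 has {2,4,5,7,8}; box has {1,2,4,8,9} → only 3 remains.
row 5, column 3 = 6: row 5 has {8,9}; col 3 has {2,3,4,5,7,8}; box has {1,2,3,4,8,9} → only 6 remains.
row 7, column 4 = 4: row 7 has {1,2,3,5,6,7,8}; col 4 has {1,6,8,9}; box has {1,5,8} → only 4 remains.
row 7, column 6 = 9: row 7 has {1,2,3,4,5,6,7,8}; col 6 has {1,6}; box has {1,4,5,8} → only 9 remains.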